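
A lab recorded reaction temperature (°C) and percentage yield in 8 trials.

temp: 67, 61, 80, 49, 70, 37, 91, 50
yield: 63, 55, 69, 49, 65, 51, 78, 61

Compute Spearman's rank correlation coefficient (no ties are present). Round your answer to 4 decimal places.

0.9524

Rank temp: 5, 4, 7, 2, 6, 1, 8, 3
Rank yield: 5, 3, 7, 1, 6, 2, 8, 4
d = rank(temp) − rank(yield): 0, 1, 0, 1, 0, -1, 0, -1; Σd² = 4
ρ = 1 − 6Σd² / [n(n²−1)] = 1 − 6×4 / (8×63) = 1 − 24/504 ≈ 0.9524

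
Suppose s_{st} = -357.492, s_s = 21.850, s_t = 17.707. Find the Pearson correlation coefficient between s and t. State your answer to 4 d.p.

-0.9240

r = Cov(s,t) / (s_s · s_t) = -357.492 / (21.850 × 17.707)
  = -357.492 / 386.8980 ≈ -0.9240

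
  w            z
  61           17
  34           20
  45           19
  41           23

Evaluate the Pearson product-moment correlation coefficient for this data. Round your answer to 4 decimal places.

-0.6963

n = 4, Σw = 181, Σz = 79, Σw² = 8583, Σz² = 1579, Σwz = 3515
nΣwz − ΣwΣz = 14060 − 14299 = -239
nΣw² − (Σw)² = 34332 − 32761 = 1571; nΣz² − (Σz)² = 6316 − 6241 = 75
r = -239 / √(1571 × 75) = -239 / 343.2565 ≈ -0.6963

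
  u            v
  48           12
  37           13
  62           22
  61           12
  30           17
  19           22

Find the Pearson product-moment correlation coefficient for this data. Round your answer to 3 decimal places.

n = 6, Σu = 257, Σv = 98, Σu² = 12499, Σv² = 1714, Σuv = 4081
nΣuv − ΣuΣv = 24486 − 25186 = -700
nΣu² − (Σu)² = 74994 − 66049 = 8945; nΣv² − (Σv)² = 10284 − 9604 = 680
r = -700 / √(8945 × 680) = -700 / 2466.2928 ≈ -0.284

-0.284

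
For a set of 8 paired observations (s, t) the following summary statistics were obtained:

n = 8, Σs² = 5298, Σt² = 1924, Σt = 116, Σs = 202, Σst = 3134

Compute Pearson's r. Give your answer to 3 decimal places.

r = (nΣst − ΣsΣt) / √[(nΣs² − (Σs)²)(nΣt² − (Σt)²)]
Numerator: 8×3134 − 202×116 = 1640
Denominator: √[(42384 − 40804)(15392 − 13456)] = √[1580 × 1936] = 1748.9654
r = 1640 / 1748.9654 ≈ 0.938

0.938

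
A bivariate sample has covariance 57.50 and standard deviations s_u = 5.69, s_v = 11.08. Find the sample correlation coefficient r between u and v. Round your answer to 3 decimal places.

0.912

r = Cov(u,v) / (s_u · s_v) = 57.50 / (5.69 × 11.08)
  = 57.50 / 63.0452 ≈ 0.912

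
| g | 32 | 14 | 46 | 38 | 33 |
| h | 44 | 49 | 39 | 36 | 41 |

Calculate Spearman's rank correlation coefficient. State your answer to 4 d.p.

-0.9000

Rank g: 2, 1, 5, 4, 3
Rank h: 4, 5, 2, 1, 3
d = rank(g) − rank(h): -2, -4, 3, 3, 0; Σd² = 38
ρ = 1 − 6Σd² / [n(n²−1)] = 1 − 6×38 / (5×24) = 1 − 228/120 ≈ -0.9000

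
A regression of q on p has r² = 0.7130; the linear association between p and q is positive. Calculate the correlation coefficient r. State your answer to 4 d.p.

|r| = √0.7130 = 0.8444
The association is positive, so r = 0.8444.

0.8444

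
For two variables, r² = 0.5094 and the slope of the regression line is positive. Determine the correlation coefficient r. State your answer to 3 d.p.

|r| = √0.5094 = 0.714
The association is positive, so r = 0.714.

0.714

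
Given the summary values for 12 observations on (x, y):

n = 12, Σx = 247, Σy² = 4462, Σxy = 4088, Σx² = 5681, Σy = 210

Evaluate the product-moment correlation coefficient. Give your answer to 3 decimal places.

r = (nΣxy − ΣxΣy) / √[(nΣx² − (Σx)²)(nΣy² − (Σy)²)]
Numerator: 12×4088 − 247×210 = -2814
Denominator: √[(68172 − 61009)(53544 − 44100)] = √[7163 × 9444] = 8224.8022
r = -2814 / 8224.8022 ≈ -0.342

-0.342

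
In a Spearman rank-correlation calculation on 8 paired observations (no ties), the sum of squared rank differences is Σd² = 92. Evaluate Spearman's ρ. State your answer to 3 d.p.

ρ = 1 − 6Σd² / [n(n²−1)] = 1 − 6×92 / (8×63)
  = 1 − 552/504 = 1 − 1.0952 ≈ -0.095

-0.095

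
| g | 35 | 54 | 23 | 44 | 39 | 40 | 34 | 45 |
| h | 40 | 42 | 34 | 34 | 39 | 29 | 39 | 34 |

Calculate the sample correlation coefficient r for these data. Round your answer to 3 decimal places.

0.222

n = 8, Σg = 314, Σh = 291, Σg² = 12908, Σh² = 10715, Σgh = 11483
nΣgh − ΣgΣh = 91864 − 91374 = 490
nΣg² − (Σg)² = 103264 − 98596 = 4668; nΣh² − (Σh)² = 85720 − 84681 = 1039
r = 490 / √(4668 × 1039) = 490 / 2202.2834 ≈ 0.222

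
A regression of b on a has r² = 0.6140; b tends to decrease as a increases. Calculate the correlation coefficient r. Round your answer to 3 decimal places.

|r| = √0.6140 = 0.784
The association is negative, so r = −0.784.

-0.784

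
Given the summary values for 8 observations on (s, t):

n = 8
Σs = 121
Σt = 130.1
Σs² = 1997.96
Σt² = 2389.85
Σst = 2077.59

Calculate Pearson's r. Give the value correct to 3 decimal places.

0.512

r = (nΣst − ΣsΣt) / √[(nΣs² − (Σs)²)(nΣt² − (Σt)²)]
Numerator: 8×2077.59 − 121×130.1 = 878.62
Denominator: √[(15983.68 − 14641)(19118.8 − 16926.01)] = √[1342.68 × 2192.79] = 1715.8716
r = 878.62 / 1715.8716 ≈ 0.512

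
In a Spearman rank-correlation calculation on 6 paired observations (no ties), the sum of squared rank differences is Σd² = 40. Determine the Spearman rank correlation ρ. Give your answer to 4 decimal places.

-0.1429

ρ = 1 − 6Σd² / [n(n²−1)] = 1 − 6×40 / (6×35)
  = 1 − 240/210 = 1 − 1.14286 ≈ -0.1429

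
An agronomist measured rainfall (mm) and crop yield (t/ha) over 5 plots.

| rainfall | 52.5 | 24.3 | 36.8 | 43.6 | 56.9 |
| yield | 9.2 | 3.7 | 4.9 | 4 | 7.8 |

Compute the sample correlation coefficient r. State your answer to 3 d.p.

n = 5, Σx = 214.1, Σy = 29.6, Σx² = 9839.55, Σy² = 199.18, Σxy = 1371.45
nΣxy − ΣxΣy = 6857.25 − 6337.36 = 519.89
nΣx² − (Σx)² = 49197.75 − 45838.81 = 3358.94; nΣy² − (Σy)² = 995.9 − 876.16 = 119.74
r = 519.89 / √(3358.94 × 119.74) = 519.89 / 634.1920 ≈ 0.820

0.820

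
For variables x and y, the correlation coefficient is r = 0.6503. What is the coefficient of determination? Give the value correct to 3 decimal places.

r² = (0.6503)² = 0.423

0.423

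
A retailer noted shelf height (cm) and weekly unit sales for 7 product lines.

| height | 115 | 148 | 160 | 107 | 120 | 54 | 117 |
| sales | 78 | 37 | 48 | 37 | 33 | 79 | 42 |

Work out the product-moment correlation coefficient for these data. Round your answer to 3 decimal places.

-0.574

n = 7, Σx = 821, Σy = 354, Σx² = 103183, Σy² = 20220, Σxy = 39225
nΣxy − ΣxΣy = 274575 − 290634 = -16059
nΣx² − (Σx)² = 722281 − 674041 = 48240; nΣy² − (Σy)² = 141540 − 125316 = 16224
r = -16059 / √(48240 × 16224) = -16059 / 27975.8067 ≈ -0.574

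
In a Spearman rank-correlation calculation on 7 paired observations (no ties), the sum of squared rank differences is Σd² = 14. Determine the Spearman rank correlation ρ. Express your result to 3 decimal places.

0.750

ρ = 1 − 6Σd² / [n(n²−1)] = 1 − 6×14 / (7×48)
  = 1 − 84/336 = 1 − 0.2500 ≈ 0.750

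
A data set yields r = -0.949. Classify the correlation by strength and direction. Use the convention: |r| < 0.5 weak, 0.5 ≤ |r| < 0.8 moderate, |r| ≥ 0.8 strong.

strong negative

r = -0.949 < 0 so the relationship is negative.
|r| = 0.949, which falls in the strong range.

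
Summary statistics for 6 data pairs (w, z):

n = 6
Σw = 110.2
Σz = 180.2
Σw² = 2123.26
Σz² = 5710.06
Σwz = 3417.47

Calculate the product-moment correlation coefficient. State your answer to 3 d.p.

0.627

r = (nΣwz − ΣwΣz) / √[(nΣw² − (Σw)²)(nΣz² − (Σz)²)]
Numerator: 6×3417.47 − 110.2×180.2 = 646.78
Denominator: √[(12739.56 − 12144.04)(34260.36 − 32472.04)] = √[595.52 × 1788.32] = 1031.9788
r = 646.78 / 1031.9788 ≈ 0.627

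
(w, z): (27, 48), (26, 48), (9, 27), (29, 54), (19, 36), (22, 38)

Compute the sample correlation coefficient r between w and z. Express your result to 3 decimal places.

0.966

n = 6, Σw = 132, Σz = 251, Σw² = 3172, Σz² = 10993, Σwz = 5873
nΣwz − ΣwΣz = 35238 − 33132 = 2106
nΣw² − (Σw)² = 19032 − 17424 = 1608; nΣz² − (Σz)² = 65958 − 63001 = 2957
r = 2106 / √(1608 × 2957) = 2106 / 2180.5632 ≈ 0.966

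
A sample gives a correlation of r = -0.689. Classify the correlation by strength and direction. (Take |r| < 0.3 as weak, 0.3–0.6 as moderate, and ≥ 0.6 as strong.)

strong negative

r = -0.689 < 0 so the relationship is negative.
|r| = 0.689, which falls in the strong range.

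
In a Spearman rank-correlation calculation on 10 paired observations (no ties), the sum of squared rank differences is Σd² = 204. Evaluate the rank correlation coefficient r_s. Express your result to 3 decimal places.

ρ = 1 − 6Σd² / [n(n²−1)] = 1 − 6×204 / (10×99)
  = 1 − 1224/990 = 1 − 1.2364 ≈ -0.236

-0.236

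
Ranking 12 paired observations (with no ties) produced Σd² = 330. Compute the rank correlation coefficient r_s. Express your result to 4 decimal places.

-0.1538

ρ = 1 − 6Σd² / [n(n²−1)] = 1 − 6×330 / (12×143)
  = 1 − 1980/1716 = 1 − 1.15385 ≈ -0.1538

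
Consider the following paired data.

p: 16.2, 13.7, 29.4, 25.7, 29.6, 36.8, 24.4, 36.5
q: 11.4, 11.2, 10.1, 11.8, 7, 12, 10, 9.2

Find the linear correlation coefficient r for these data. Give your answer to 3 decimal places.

-0.282

n = 8, Σp = 212.3, Σq = 82.7, Σp² = 6132.99, Σq² = 874.29, Σpq = 2166.92
nΣpq − ΣpΣq = 17335.36 − 17557.21 = -221.85
nΣp² − (Σp)² = 49063.92 − 45071.29 = 3992.63; nΣq² − (Σq)² = 6994.32 − 6839.29 = 155.03
r = -221.85 / √(3992.63 × 155.03) = -221.85 / 786.7512 ≈ -0.282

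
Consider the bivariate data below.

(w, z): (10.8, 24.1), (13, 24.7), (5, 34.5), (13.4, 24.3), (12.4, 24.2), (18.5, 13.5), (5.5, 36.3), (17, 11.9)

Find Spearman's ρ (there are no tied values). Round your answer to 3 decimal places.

-0.738

Rank w: 3, 5, 1, 6, 4, 8, 2, 7
Rank z: 3, 6, 7, 5, 4, 2, 8, 1
d = rank(w) − rank(z): 0, -1, -6, 1, 0, 6, -6, 6; Σd² = 146
ρ = 1 − 6Σd² / [n(n²−1)] = 1 − 6×146 / (8×63) = 1 − 876/504 ≈ -0.738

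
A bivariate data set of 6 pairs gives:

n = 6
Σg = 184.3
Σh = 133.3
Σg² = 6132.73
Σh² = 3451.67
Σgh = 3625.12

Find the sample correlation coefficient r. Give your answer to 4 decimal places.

-0.9763

r = (nΣgh − ΣgΣh) / √[(nΣg² − (Σg)²)(nΣh² − (Σh)²)]
Numerator: 6×3625.12 − 184.3×133.3 = -2816.47
Denominator: √[(36796.38 − 33966.49)(20710.02 − 17768.89)] = √[2829.89 × 2941.13] = 2884.9739
r = -2816.47 / 2884.9739 ≈ -0.9763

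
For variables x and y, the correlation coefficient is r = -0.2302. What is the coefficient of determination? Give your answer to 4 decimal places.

0.0530

r² = (-0.2302)² = 0.0530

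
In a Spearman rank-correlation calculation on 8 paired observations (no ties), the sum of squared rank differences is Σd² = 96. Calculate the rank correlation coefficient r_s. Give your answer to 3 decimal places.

-0.143

ρ = 1 − 6Σd² / [n(n²−1)] = 1 − 6×96 / (8×63)
  = 1 − 576/504 = 1 − 1.1429 ≈ -0.143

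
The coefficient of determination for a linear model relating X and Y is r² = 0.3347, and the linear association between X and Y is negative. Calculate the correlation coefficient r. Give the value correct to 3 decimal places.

|r| = √0.3347 = 0.579
The association is negative, so r = −0.579.

-0.579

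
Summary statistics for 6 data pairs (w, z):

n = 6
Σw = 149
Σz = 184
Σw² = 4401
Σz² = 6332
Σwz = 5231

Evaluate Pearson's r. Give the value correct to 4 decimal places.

r = (nΣwz − ΣwΣz) / √[(nΣw² − (Σw)²)(nΣz² − (Σz)²)]
Numerator: 6×5231 − 149×184 = 3970
Denominator: √[(26406 − 22201)(37992 − 33856)] = √[4205 × 4136] = 4170.3573
r = 3970 / 4170.3573 ≈ 0.9520

0.9520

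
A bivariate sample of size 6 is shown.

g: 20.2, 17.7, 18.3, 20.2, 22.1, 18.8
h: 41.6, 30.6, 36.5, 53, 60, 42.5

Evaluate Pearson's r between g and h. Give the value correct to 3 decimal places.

0.929

n = 6, Σg = 117.3, Σh = 264.2, Σg² = 2306.11, Σh² = 12214.42, Σgh = 5245.49
nΣgh − ΣgΣh = 31472.94 − 30990.66 = 482.28
nΣg² − (Σg)² = 13836.66 − 13759.29 = 77.37; nΣh² − (Σh)² = 73286.52 − 69801.64 = 3484.88
r = 482.28 / √(77.37 × 3484.88) = 482.28 / 519.2544 ≈ 0.929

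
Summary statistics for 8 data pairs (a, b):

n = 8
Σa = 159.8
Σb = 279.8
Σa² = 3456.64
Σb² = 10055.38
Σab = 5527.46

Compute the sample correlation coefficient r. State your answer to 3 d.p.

r = (nΣab − ΣaΣb) / √[(nΣa² − (Σa)²)(nΣb² − (Σb)²)]
Numerator: 8×5527.46 − 159.8×279.8 = -492.36
Denominator: √[(27653.12 − 25536.04)(80443.04 − 78288.04)] = √[2117.08 × 2155] = 2135.9559
r = -492.36 / 2135.9559 ≈ -0.231

-0.231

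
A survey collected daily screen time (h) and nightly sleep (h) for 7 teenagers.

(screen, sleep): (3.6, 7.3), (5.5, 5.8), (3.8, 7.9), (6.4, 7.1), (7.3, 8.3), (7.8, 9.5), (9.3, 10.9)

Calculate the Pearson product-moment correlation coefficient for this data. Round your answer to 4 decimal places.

n = 7, Σx = 43.7, Σy = 56.8, Σx² = 299.23, Σy² = 477.7, Σxy = 369.7
nΣxy − ΣxΣy = 2587.9 − 2482.16 = 105.74
nΣx² − (Σx)² = 2094.61 − 1909.69 = 184.92; nΣy² − (Σy)² = 3343.9 − 3226.24 = 117.66
r = 105.74 / √(184.92 × 117.66) = 105.74 / 147.5049 ≈ 0.7169

0.7169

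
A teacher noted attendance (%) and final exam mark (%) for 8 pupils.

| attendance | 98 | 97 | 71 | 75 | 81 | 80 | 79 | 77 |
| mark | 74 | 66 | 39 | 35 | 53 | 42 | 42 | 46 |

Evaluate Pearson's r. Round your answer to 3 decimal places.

0.948

n = 8, Σx = 658, Σy = 397, Σx² = 54810, Σy² = 21031, Σxy = 33561
nΣxy − ΣxΣy = 268488 − 261226 = 7262
nΣx² − (Σx)² = 438480 − 432964 = 5516; nΣy² − (Σy)² = 168248 − 157609 = 10639
r = 7262 / √(5516 × 10639) = 7262 / 7660.5955 ≈ 0.948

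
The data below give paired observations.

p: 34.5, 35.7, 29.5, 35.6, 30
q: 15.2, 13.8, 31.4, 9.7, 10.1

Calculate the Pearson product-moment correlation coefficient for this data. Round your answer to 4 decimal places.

-0.5475

n = 5, Σp = 165.3, Σq = 80.2, Σp² = 5502.35, Σq² = 1603.54, Σpq = 2591.68
nΣpq − ΣpΣq = 12958.4 − 13257.06 = -298.66
nΣp² − (Σp)² = 27511.75 − 27324.09 = 187.66; nΣq² − (Σq)² = 8017.7 − 6432.04 = 1585.66
r = -298.66 / √(187.66 × 1585.66) = -298.66 / 545.4951 ≈ -0.5475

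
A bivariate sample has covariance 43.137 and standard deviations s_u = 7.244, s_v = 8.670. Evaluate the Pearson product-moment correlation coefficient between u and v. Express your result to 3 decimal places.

0.687

r = Cov(u,v) / (s_u · s_v) = 43.137 / (7.244 × 8.670)
  = 43.137 / 62.8055 ≈ 0.687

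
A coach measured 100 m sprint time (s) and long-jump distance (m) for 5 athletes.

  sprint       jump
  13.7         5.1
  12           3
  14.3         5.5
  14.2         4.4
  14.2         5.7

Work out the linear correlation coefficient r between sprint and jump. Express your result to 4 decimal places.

0.8806

n = 5, Σx = 68.4, Σy = 23.7, Σx² = 939.46, Σy² = 117.11, Σxy = 327.94
nΣxy − ΣxΣy = 1639.7 − 1621.08 = 18.62
nΣx² − (Σx)² = 4697.3 − 4678.56 = 18.74; nΣy² − (Σy)² = 585.55 − 561.69 = 23.86
r = 18.62 / √(18.74 × 23.86) = 18.62 / 21.1456 ≈ 0.8806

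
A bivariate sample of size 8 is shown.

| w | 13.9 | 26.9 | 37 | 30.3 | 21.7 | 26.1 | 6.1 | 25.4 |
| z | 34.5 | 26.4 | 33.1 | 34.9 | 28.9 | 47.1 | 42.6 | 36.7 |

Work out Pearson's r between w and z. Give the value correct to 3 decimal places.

-0.301

n = 8, Σw = 187.4, Σz = 284.2, Σw² = 5038.38, Σz² = 10416.1, Σwz = 6520.36
nΣwz − ΣwΣz = 52162.88 − 53259.08 = -1096.2
nΣw² − (Σw)² = 40307.04 − 35118.76 = 5188.28; nΣz² − (Σz)² = 83328.8 − 80769.64 = 2559.16
r = -1096.2 / √(5188.28 × 2559.16) = -1096.2 / 3643.8494 ≈ -0.301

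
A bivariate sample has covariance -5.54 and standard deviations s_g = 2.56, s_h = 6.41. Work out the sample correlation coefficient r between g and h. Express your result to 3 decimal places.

-0.338

r = Cov(g,h) / (s_g · s_h) = -5.54 / (2.56 × 6.41)
  = -5.54 / 16.4096 ≈ -0.338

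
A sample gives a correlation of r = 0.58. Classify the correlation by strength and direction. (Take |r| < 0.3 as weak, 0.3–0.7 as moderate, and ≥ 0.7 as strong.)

moderate positive

r = 0.58 > 0 so the relationship is positive.
|r| = 0.58, which falls in the moderate range.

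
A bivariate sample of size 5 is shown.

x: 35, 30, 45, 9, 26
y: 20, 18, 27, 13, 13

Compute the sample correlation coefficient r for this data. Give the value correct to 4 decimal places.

n = 5, Σx = 145, Σy = 91, Σx² = 4907, Σy² = 1791, Σxy = 2910
nΣxy − ΣxΣy = 14550 − 13195 = 1355
nΣx² − (Σx)² = 24535 − 21025 = 3510; nΣy² − (Σy)² = 8955 − 8281 = 674
r = 1355 / √(3510 × 674) = 1355 / 1538.0962 ≈ 0.8810

0.8810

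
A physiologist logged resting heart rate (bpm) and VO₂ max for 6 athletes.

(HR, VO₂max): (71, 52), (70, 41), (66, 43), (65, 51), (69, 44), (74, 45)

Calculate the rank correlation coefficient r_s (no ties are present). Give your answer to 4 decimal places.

0.1429

Rank HR: 5, 4, 2, 1, 3, 6
Rank VO₂max: 6, 1, 2, 5, 3, 4
d = rank(HR) − rank(VO₂max): -1, 3, 0, -4, 0, 2; Σd² = 30
ρ = 1 − 6Σd² / [n(n²−1)] = 1 − 6×30 / (6×35) = 1 − 180/210 ≈ 0.1429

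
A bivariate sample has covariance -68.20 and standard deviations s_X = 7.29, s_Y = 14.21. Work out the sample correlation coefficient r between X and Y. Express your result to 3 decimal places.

-0.658

r = Cov(X,Y) / (s_X · s_Y) = -68.20 / (7.29 × 14.21)
  = -68.20 / 103.5909 ≈ -0.658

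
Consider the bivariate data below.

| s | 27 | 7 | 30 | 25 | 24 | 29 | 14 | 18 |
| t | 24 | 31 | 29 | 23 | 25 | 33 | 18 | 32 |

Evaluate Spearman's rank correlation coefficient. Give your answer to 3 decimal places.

0.167

Rank s: 6, 1, 8, 5, 4, 7, 2, 3
Rank t: 3, 6, 5, 2, 4, 8, 1, 7
d = rank(s) − rank(t): 3, -5, 3, 3, 0, -1, 1, -4; Σd² = 70
ρ = 1 − 6Σd² / [n(n²−1)] = 1 − 6×70 / (8×63) = 1 − 420/504 ≈ 0.167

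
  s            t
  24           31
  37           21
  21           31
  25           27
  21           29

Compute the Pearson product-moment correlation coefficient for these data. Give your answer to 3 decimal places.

n = 5, Σs = 128, Σt = 139, Σs² = 3452, Σt² = 3933, Σst = 3456
nΣst − ΣsΣt = 17280 − 17792 = -512
nΣs² − (Σs)² = 17260 − 16384 = 876; nΣt² − (Σt)² = 19665 − 19321 = 344
r = -512 / √(876 × 344) = -512 / 548.9481 ≈ -0.933

-0.933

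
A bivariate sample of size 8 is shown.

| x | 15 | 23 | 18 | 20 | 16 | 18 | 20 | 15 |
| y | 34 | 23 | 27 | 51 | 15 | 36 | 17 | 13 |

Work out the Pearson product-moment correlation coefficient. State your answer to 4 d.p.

n = 8, Σx = 145, Σy = 216, Σx² = 2683, Σy² = 6994, Σxy = 3968
nΣxy − ΣxΣy = 31744 − 31320 = 424
nΣx² − (Σx)² = 21464 − 21025 = 439; nΣy² − (Σy)² = 55952 − 46656 = 9296
r = 424 / √(439 × 9296) = 424 / 2020.1346 ≈ 0.2099

0.2099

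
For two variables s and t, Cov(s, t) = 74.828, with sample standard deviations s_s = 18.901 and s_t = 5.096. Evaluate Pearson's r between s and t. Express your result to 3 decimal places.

0.777

r = Cov(s,t) / (s_s · s_t) = 74.828 / (18.901 × 5.096)
  = 74.828 / 96.3195 ≈ 0.777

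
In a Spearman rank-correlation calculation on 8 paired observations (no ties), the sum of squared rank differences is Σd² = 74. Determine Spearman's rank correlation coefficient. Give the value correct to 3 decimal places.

0.119

ρ = 1 − 6Σd² / [n(n²−1)] = 1 − 6×74 / (8×63)
  = 1 − 444/504 = 1 − 0.8810 ≈ 0.119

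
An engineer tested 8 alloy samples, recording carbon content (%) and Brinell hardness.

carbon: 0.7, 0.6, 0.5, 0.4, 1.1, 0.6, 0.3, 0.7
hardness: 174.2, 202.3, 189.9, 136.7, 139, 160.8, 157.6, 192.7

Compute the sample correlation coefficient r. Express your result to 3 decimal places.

-0.104

n = 8, Σx = 4.9, Σy = 1353.2, Σx² = 3.41, Σy² = 233168.52, Σxy = 824.5
nΣxy − ΣxΣy = 6596 − 6630.68 = -34.68
nΣx² − (Σx)² = 27.28 − 24.01 = 3.27; nΣy² − (Σy)² = 1865348.16 − 1831150.24 = 34197.92
r = -34.68 / √(3.27 × 34197.92) = -34.68 / 334.4057 ≈ -0.104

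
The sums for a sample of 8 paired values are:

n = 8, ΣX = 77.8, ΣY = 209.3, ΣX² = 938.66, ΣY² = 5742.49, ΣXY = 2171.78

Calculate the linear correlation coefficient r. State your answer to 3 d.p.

0.619

r = (nΣXY − ΣXΣY) / √[(nΣX² − (ΣX)²)(nΣY² − (ΣY)²)]
Numerator: 8×2171.78 − 77.8×209.3 = 1090.7
Denominator: √[(7509.28 − 6052.84)(45939.92 − 43806.49)] = √[1456.44 × 2133.43] = 1762.7288
r = 1090.7 / 1762.7288 ≈ 0.619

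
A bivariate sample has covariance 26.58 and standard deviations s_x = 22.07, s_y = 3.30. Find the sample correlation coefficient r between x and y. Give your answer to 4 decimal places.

0.3650

r = Cov(x,y) / (s_x · s_y) = 26.58 / (22.07 × 3.30)
  = 26.58 / 72.8310 ≈ 0.3650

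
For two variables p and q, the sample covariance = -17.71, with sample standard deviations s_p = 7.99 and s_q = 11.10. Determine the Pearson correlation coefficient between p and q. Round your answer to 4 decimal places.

-0.1997

r = Cov(p,q) / (s_p · s_q) = -17.71 / (7.99 × 11.10)
  = -17.71 / 88.6890 ≈ -0.1997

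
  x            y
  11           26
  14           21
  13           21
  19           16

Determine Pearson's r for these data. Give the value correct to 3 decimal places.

-0.960

n = 4, Σx = 57, Σy = 84, Σx² = 847, Σy² = 1814, Σxy = 1157
nΣxy − ΣxΣy = 4628 − 4788 = -160
nΣx² − (Σx)² = 3388 − 3249 = 139; nΣy² − (Σy)² = 7256 − 7056 = 200
r = -160 / √(139 × 200) = -160 / 166.7333 ≈ -0.960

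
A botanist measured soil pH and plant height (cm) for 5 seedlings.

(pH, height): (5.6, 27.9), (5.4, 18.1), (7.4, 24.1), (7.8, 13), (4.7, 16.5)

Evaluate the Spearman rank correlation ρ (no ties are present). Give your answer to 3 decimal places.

-0.100

Rank pH: 3, 2, 4, 5, 1
Rank height: 5, 3, 4, 1, 2
d = rank(pH) − rank(height): -2, -1, 0, 4, -1; Σd² = 22
ρ = 1 − 6Σd² / [n(n²−1)] = 1 − 6×22 / (5×24) = 1 − 132/120 ≈ -0.100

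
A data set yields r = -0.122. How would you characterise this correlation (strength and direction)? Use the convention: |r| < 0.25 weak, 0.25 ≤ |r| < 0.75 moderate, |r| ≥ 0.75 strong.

r = -0.122 < 0 so the relationship is negative.
|r| = 0.122, which falls in the weak range.

weak negative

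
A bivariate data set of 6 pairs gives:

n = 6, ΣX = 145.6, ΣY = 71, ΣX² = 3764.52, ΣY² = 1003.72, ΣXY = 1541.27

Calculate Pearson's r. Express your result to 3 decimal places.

r = (nΣXY − ΣXΣY) / √[(nΣX² − (ΣX)²)(nΣY² − (ΣY)²)]
Numerator: 6×1541.27 − 145.6×71 = -1089.98
Denominator: √[(22587.12 − 21199.36)(6022.32 − 5041)] = √[1387.76 × 981.32] = 1166.9776
r = -1089.98 / 1166.9776 ≈ -0.934

-0.934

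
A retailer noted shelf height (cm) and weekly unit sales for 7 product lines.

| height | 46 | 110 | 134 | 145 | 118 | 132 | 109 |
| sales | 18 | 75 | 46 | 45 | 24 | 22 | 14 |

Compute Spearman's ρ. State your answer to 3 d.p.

0.536

Rank height: 1, 3, 6, 7, 4, 5, 2
Rank sales: 2, 7, 6, 5, 4, 3, 1
d = rank(height) − rank(sales): -1, -4, 0, 2, 0, 2, 1; Σd² = 26
ρ = 1 − 6Σd² / [n(n²−1)] = 1 − 6×26 / (7×48) = 1 − 156/336 ≈ 0.536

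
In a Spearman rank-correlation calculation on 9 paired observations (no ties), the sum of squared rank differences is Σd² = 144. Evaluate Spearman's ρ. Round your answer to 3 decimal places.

ρ = 1 − 6Σd² / [n(n²−1)] = 1 − 6×144 / (9×80)
  = 1 − 864/720 = 1 − 1.2000 ≈ -0.200

-0.200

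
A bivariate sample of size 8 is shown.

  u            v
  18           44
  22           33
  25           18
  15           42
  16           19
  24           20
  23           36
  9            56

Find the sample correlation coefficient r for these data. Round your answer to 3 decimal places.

n = 8, Σu = 152, Σv = 268, Σu² = 3100, Σv² = 10306, Σuv = 4714
nΣuv − ΣuΣv = 37712 − 40736 = -3024
nΣu² − (Σu)² = 24800 − 23104 = 1696; nΣv² − (Σv)² = 82448 − 71824 = 10624
r = -3024 / √(1696 × 10624) = -3024 / 4244.7973 ≈ -0.712

-0.712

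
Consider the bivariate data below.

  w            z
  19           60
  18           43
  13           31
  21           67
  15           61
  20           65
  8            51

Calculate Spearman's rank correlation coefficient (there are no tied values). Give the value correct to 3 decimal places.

Rank w: 5, 4, 2, 7, 3, 6, 1
Rank z: 4, 2, 1, 7, 5, 6, 3
d = rank(w) − rank(z): 1, 2, 1, 0, -2, 0, -2; Σd² = 14
ρ = 1 − 6Σd² / [n(n²−1)] = 1 − 6×14 / (7×48) = 1 − 84/336 ≈ 0.750

0.750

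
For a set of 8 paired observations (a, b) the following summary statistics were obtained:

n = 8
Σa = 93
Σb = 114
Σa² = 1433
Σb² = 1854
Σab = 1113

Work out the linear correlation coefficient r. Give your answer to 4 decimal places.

-0.7469

r = (nΣab − ΣaΣb) / √[(nΣa² − (Σa)²)(nΣb² − (Σb)²)]
Numerator: 8×1113 − 93×114 = -1698
Denominator: √[(11464 − 8649)(14832 − 12996)] = √[2815 × 1836] = 2273.3983
r = -1698 / 2273.3983 ≈ -0.7469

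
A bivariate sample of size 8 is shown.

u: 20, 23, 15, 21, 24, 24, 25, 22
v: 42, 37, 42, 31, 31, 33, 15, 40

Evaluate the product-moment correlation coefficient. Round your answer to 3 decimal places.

-0.660

n = 8, Σu = 174, Σv = 271, Σu² = 3856, Σv² = 9733, Σuv = 5763
nΣuv − ΣuΣv = 46104 − 47154 = -1050
nΣu² − (Σu)² = 30848 − 30276 = 572; nΣv² − (Σv)² = 77864 − 73441 = 4423
r = -1050 / √(572 × 4423) = -1050 / 1590.5835 ≈ -0.660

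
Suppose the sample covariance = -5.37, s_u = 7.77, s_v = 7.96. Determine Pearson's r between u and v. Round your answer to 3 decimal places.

r = Cov(u,v) / (s_u · s_v) = -5.37 / (7.77 × 7.96)
  = -5.37 / 61.8492 ≈ -0.087

-0.087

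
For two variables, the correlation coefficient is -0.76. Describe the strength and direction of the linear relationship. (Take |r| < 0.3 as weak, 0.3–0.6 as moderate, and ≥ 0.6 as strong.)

strong negative

r = -0.76 < 0 so the relationship is negative.
|r| = 0.76, which falls in the strong range.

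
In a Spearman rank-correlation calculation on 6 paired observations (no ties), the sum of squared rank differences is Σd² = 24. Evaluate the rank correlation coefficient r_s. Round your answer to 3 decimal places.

ρ = 1 − 6Σd² / [n(n²−1)] = 1 − 6×24 / (6×35)
  = 1 − 144/210 = 1 − 0.6857 ≈ 0.314

0.314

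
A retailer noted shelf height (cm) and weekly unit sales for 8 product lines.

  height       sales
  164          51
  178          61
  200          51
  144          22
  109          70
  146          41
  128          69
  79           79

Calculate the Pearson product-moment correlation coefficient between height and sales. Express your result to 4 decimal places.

-0.4928

n = 8, Σx = 1148, Σy = 444, Σx² = 175138, Σy² = 26990, Σxy = 61279
nΣxy − ΣxΣy = 490232 − 509712 = -19480
nΣx² − (Σx)² = 1401104 − 1317904 = 83200; nΣy² − (Σy)² = 215920 − 197136 = 18784
r = -19480 / √(83200 × 18784) = -19480 / 39532.6296 ≈ -0.4928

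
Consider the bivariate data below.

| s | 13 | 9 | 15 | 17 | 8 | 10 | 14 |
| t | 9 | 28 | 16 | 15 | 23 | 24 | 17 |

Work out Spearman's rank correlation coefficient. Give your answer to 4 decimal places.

-0.6786

Rank s: 4, 2, 6, 7, 1, 3, 5
Rank t: 1, 7, 3, 2, 5, 6, 4
d = rank(s) − rank(t): 3, -5, 3, 5, -4, -3, 1; Σd² = 94
ρ = 1 − 6Σd² / [n(n²−1)] = 1 − 6×94 / (7×48) = 1 − 564/336 ≈ -0.6786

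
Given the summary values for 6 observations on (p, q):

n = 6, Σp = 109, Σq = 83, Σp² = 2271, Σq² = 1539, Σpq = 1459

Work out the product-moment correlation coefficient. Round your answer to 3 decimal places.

r = (nΣpq − ΣpΣq) / √[(nΣp² − (Σp)²)(nΣq² − (Σq)²)]
Numerator: 6×1459 − 109×83 = -293
Denominator: √[(13626 − 11881)(9234 − 6889)] = √[1745 × 2345] = 2022.8754
r = -293 / 2022.8754 ≈ -0.145

-0.145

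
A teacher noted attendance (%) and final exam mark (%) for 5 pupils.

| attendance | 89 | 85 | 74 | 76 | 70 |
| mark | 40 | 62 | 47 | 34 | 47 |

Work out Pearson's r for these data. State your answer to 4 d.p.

0.1750

n = 5, Σx = 394, Σy = 230, Σx² = 31298, Σy² = 11018, Σxy = 18182
nΣxy − ΣxΣy = 90910 − 90620 = 290
nΣx² − (Σx)² = 156490 − 155236 = 1254; nΣy² − (Σy)² = 55090 − 52900 = 2190
r = 290 / √(1254 × 2190) = 290 / 1657.1844 ≈ 0.1750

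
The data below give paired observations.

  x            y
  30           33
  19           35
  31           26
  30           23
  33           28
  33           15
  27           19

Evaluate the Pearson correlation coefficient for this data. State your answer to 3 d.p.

-0.513

n = 7, Σx = 203, Σy = 179, Σx² = 6029, Σy² = 4889, Σxy = 5083
nΣxy − ΣxΣy = 35581 − 36337 = -756
nΣx² − (Σx)² = 42203 − 41209 = 994; nΣy² − (Σy)² = 34223 − 32041 = 2182
r = -756 / √(994 × 2182) = -756 / 1472.7213 ≈ -0.513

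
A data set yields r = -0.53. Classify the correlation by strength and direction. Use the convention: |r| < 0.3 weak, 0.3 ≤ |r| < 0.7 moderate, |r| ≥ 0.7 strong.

moderate negative

r = -0.53 < 0 so the relationship is negative.
|r| = 0.53, which falls in the moderate range.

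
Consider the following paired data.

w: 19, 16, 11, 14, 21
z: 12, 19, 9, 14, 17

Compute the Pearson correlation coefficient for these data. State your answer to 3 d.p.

n = 5, Σw = 81, Σz = 71, Σw² = 1375, Σz² = 1071, Σwz = 1184
nΣwz − ΣwΣz = 5920 − 5751 = 169
nΣw² − (Σw)² = 6875 − 6561 = 314; nΣz² − (Σz)² = 5355 − 5041 = 314
r = 169 / √(314 × 314) = 169 / 314.0000 ≈ 0.538

0.538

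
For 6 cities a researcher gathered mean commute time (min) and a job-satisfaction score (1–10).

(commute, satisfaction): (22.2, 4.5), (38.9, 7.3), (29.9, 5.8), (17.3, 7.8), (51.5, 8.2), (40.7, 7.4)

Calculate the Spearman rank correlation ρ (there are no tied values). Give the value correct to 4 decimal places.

0.4286

Rank commute: 2, 4, 3, 1, 6, 5
Rank satisfaction: 1, 3, 2, 5, 6, 4
d = rank(commute) − rank(satisfaction): 1, 1, 1, -4, 0, 1; Σd² = 20
ρ = 1 − 6Σd² / [n(n²−1)] = 1 − 6×20 / (6×35) = 1 − 120/210 ≈ 0.4286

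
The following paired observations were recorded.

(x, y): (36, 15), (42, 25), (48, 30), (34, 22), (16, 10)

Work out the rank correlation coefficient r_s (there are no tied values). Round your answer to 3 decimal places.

0.900

Rank x: 3, 4, 5, 2, 1
Rank y: 2, 4, 5, 3, 1
d = rank(x) − rank(y): 1, 0, 0, -1, 0; Σd² = 2
ρ = 1 − 6Σd² / [n(n²−1)] = 1 − 6×2 / (5×24) = 1 − 12/120 ≈ 0.900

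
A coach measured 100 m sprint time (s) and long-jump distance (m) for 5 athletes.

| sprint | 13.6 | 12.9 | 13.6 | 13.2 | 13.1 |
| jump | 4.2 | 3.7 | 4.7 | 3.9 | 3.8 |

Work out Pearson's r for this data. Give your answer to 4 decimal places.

0.8867

n = 5, Σx = 66.4, Σy = 20.3, Σx² = 882.18, Σy² = 83.07, Σxy = 270.03
nΣxy − ΣxΣy = 1350.15 − 1347.92 = 2.23
nΣx² − (Σx)² = 4410.9 − 4408.96 = 1.94; nΣy² − (Σy)² = 415.35 − 412.09 = 3.26
r = 2.23 / √(1.94 × 3.26) = 2.23 / 2.5148 ≈ 0.8867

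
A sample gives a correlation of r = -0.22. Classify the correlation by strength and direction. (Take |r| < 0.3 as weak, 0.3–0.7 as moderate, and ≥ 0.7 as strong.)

r = -0.22 < 0 so the relationship is negative.
|r| = 0.22, which falls in the weak range.

weak negative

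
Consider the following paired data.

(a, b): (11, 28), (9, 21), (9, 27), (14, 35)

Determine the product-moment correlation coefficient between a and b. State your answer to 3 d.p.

n = 4, Σa = 43, Σb = 111, Σa² = 479, Σb² = 3179, Σab = 1230
nΣab − ΣaΣb = 4920 − 4773 = 147
nΣa² − (Σa)² = 1916 − 1849 = 67; nΣb² − (Σb)² = 12716 − 12321 = 395
r = 147 / √(67 × 395) = 147 / 162.6807 ≈ 0.904

0.904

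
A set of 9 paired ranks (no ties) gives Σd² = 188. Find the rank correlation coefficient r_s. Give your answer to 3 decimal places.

ρ = 1 − 6Σd² / [n(n²−1)] = 1 − 6×188 / (9×80)
  = 1 − 1128/720 = 1 − 1.5667 ≈ -0.567

-0.567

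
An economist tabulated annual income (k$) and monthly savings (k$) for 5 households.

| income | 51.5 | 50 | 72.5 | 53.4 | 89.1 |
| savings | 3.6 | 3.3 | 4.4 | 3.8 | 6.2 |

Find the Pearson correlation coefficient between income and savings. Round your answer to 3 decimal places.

n = 5, Σx = 316.5, Σy = 21.3, Σx² = 21198.87, Σy² = 96.09, Σxy = 1424.74
nΣxy − ΣxΣy = 7123.7 − 6741.45 = 382.25
nΣx² − (Σx)² = 105994.35 − 100172.25 = 5822.1; nΣy² − (Σy)² = 480.45 − 453.69 = 26.76
r = 382.25 / √(5822.1 × 26.76) = 382.25 / 394.7143 ≈ 0.968

0.968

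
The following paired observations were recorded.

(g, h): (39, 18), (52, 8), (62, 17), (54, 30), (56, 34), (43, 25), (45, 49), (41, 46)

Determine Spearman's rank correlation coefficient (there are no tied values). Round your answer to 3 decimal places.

Rank g: 1, 5, 8, 6, 7, 3, 4, 2
Rank h: 3, 1, 2, 5, 6, 4, 8, 7
d = rank(g) − rank(h): -2, 4, 6, 1, 1, -1, -4, -5; Σd² = 100
ρ = 1 − 6Σd² / [n(n²−1)] = 1 − 6×100 / (8×63) = 1 − 600/504 ≈ -0.190

-0.190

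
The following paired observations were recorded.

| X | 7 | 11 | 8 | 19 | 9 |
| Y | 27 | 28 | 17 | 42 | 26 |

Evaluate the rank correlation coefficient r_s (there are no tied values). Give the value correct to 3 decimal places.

0.700

Rank X: 1, 4, 2, 5, 3
Rank Y: 3, 4, 1, 5, 2
d = rank(X) − rank(Y): -2, 0, 1, 0, 1; Σd² = 6
ρ = 1 − 6Σd² / [n(n²−1)] = 1 − 6×6 / (5×24) = 1 − 36/120 ≈ 0.700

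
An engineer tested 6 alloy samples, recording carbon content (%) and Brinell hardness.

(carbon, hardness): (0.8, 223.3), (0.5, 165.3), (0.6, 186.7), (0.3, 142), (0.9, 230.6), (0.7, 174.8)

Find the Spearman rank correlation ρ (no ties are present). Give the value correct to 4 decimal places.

Rank carbon: 5, 2, 3, 1, 6, 4
Rank hardness: 5, 2, 4, 1, 6, 3
d = rank(carbon) − rank(hardness): 0, 0, -1, 0, 0, 1; Σd² = 2
ρ = 1 − 6Σd² / [n(n²−1)] = 1 − 6×2 / (6×35) = 1 − 12/210 ≈ 0.9429

0.9429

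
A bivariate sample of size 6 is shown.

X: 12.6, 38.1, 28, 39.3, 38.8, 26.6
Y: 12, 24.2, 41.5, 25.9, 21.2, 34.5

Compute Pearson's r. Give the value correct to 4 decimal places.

0.2300

n = 6, ΣX = 183.4, ΣY = 159.3, ΣX² = 6151.86, ΣY² = 4762.39, ΣXY = 4993.35
nΣXY − ΣXΣY = 29960.1 − 29215.62 = 744.48
nΣX² − (ΣX)² = 36911.16 − 33635.56 = 3275.6; nΣY² − (ΣY)² = 28574.34 − 25376.49 = 3197.85
r = 744.48 / √(3275.6 × 3197.85) = 744.48 / 3236.4915 ≈ 0.2300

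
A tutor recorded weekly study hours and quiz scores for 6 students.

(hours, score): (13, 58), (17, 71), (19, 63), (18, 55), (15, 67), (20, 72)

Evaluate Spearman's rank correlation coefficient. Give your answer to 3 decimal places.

Rank hours: 1, 3, 5, 4, 2, 6
Rank score: 2, 5, 3, 1, 4, 6
d = rank(hours) − rank(score): -1, -2, 2, 3, -2, 0; Σd² = 22
ρ = 1 − 6Σd² / [n(n²−1)] = 1 − 6×22 / (6×35) = 1 − 132/210 ≈ 0.371

0.371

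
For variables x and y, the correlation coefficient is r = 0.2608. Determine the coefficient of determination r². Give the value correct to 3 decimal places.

r² = (0.2608)² = 0.068

0.068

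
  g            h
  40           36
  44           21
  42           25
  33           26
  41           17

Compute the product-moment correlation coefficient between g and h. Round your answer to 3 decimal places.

n = 5, Σg = 200, Σh = 125, Σg² = 8070, Σh² = 3327, Σgh = 4969
nΣgh − ΣgΣh = 24845 − 25000 = -155
nΣg² − (Σg)² = 40350 − 40000 = 350; nΣh² − (Σh)² = 16635 − 15625 = 1010
r = -155 / √(350 × 1010) = -155 / 594.5587 ≈ -0.261

-0.261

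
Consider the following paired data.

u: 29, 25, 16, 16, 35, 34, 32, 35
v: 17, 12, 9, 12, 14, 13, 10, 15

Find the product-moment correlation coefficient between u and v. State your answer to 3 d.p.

0.518

n = 8, Σu = 222, Σv = 102, Σu² = 6608, Σv² = 1348, Σuv = 2906
nΣuv − ΣuΣv = 23248 − 22644 = 604
nΣu² − (Σu)² = 52864 − 49284 = 3580; nΣv² − (Σv)² = 10784 − 10404 = 380
r = 604 / √(3580 × 380) = 604 / 1166.3619 ≈ 0.518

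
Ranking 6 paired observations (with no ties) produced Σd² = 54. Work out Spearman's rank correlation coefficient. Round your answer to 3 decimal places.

-0.543

ρ = 1 − 6Σd² / [n(n²−1)] = 1 − 6×54 / (6×35)
  = 1 − 324/210 = 1 − 1.5429 ≈ -0.543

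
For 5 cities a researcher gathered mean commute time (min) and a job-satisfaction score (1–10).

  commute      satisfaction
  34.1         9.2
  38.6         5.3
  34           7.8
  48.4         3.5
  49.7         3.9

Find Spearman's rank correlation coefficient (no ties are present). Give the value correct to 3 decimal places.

-0.800

Rank commute: 2, 3, 1, 4, 5
Rank satisfaction: 5, 3, 4, 1, 2
d = rank(commute) − rank(satisfaction): -3, 0, -3, 3, 3; Σd² = 36
ρ = 1 − 6Σd² / [n(n²−1)] = 1 − 6×36 / (5×24) = 1 − 216/120 ≈ -0.800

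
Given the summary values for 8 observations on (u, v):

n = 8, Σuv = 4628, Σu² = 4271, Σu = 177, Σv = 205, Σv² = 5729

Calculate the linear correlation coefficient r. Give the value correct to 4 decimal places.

r = (nΣuv − ΣuΣv) / √[(nΣu² − (Σu)²)(nΣv² − (Σv)²)]
Numerator: 8×4628 − 177×205 = 739
Denominator: √[(34168 − 31329)(45832 − 42025)] = √[2839 × 3807] = 3287.5634
r = 739 / 3287.5634 ≈ 0.2248

0.2248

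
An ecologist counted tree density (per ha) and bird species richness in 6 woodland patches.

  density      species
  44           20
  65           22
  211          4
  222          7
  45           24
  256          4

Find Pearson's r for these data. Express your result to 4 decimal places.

-0.9748

n = 6, Σx = 843, Σy = 81, Σx² = 167527, Σy² = 1541, Σxy = 6812
nΣxy − ΣxΣy = 40872 − 68283 = -27411
nΣx² − (Σx)² = 1005162 − 710649 = 294513; nΣy² − (Σy)² = 9246 − 6561 = 2685
r = -27411 / √(294513 × 2685) = -27411 / 28120.5869 ≈ -0.9748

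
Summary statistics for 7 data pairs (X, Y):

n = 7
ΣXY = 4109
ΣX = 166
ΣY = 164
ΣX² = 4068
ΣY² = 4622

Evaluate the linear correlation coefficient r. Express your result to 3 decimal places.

r = (nΣXY − ΣXΣY) / √[(nΣX² − (ΣX)²)(nΣY² − (ΣY)²)]
Numerator: 7×4109 − 166×164 = 1539
Denominator: √[(28476 − 27556)(32354 − 26896)] = √[920 × 5458] = 2240.8391
r = 1539 / 2240.8391 ≈ 0.687

0.687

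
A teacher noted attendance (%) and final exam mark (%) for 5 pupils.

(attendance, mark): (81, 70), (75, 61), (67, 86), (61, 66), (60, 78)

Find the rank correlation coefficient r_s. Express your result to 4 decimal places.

Rank attendance: 5, 4, 3, 2, 1
Rank mark: 3, 1, 5, 2, 4
d = rank(attendance) − rank(mark): 2, 3, -2, 0, -3; Σd² = 26
ρ = 1 − 6Σd² / [n(n²−1)] = 1 − 6×26 / (5×24) = 1 − 156/120 ≈ -0.3000

-0.3000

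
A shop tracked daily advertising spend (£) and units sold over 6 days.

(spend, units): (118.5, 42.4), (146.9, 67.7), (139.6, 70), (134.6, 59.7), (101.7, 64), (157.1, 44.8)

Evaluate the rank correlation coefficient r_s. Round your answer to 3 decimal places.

0.143

Rank spend: 2, 5, 4, 3, 1, 6
Rank units: 1, 5, 6, 3, 4, 2
d = rank(spend) − rank(units): 1, 0, -2, 0, -3, 4; Σd² = 30
ρ = 1 − 6Σd² / [n(n²−1)] = 1 − 6×30 / (6×35) = 1 − 180/210 ≈ 0.143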